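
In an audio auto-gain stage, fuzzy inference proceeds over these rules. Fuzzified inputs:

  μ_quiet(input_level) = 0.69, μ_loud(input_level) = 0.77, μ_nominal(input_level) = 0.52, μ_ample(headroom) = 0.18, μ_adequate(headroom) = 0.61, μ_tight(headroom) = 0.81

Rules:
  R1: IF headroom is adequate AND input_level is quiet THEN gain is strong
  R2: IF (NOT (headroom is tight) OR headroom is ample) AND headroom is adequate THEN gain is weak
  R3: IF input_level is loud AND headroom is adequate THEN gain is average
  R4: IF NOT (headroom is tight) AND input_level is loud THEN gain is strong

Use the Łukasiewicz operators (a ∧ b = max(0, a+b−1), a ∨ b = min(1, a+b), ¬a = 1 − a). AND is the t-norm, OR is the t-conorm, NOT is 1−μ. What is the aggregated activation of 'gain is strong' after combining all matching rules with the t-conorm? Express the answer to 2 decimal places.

R1: adequate=0.61, quiet=0.69; AND[max(0, a+b−1)] → w = 0.30
R2: (¬tight=1−0.81=0.19 OR ample=0.18) = 0.37; AND[max(0, a+b−1)] with adequate=0.61 → w = 0.00
R3: loud=0.77, adequate=0.61; AND[max(0, a+b−1)] → w = 0.38
R4: ¬tight=1−0.81=0.19, loud=0.77; AND[max(0, a+b−1)] → w = 0.00
Rules with consequent 'strong': {R1, R4} → strengths 0.30, 0.00
Aggregate via t-conorm [min(1, a+b)]: 0.30

0.30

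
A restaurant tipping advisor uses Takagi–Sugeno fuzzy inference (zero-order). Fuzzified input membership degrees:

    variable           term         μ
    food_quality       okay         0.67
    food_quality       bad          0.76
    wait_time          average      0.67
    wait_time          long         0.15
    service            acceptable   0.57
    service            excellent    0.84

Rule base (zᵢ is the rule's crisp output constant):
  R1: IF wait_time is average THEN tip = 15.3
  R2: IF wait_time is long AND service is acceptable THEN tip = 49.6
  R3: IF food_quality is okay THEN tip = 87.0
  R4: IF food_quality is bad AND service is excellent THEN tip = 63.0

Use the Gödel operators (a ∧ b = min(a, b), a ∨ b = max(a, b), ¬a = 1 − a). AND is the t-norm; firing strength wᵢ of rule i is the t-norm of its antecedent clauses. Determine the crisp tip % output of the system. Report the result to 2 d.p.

55.05

R1 (z=15.3): average=0.67 → w = 0.67
R2 (z=49.6): long=0.15, acceptable=0.57; AND[min(a, b)] → w = 0.15
R3 (z=87.0): okay=0.67 → w = 0.67
R4 (z=63.0): bad=0.76, excellent=0.84; AND[min(a, b)] → w = 0.76
Weighted average = (0.67·15.3 + 0.15·49.6 + 0.67·87.0 + 0.76·63.0) / (0.67 + 0.15 + 0.67 + 0.76)
  = 123.8610 / 2.2500 = 55.05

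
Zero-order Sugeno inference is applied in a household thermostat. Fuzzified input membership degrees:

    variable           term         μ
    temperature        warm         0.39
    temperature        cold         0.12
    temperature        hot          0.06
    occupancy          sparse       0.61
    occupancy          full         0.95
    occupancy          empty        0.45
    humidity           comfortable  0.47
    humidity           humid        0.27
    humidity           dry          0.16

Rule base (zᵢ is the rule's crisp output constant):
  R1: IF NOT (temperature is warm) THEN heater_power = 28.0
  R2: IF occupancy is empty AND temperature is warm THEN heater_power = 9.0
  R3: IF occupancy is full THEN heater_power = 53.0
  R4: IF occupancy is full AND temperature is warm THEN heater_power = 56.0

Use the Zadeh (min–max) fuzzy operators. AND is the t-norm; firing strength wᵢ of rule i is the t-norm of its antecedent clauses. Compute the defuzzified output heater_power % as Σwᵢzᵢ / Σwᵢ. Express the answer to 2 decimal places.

R1 (z=28.0): ¬warm=1−0.39=0.61 → w = 0.61
R2 (z=9.0): empty=0.45, warm=0.39; AND[min(a, b)] → w = 0.39
R3 (z=53.0): full=0.95 → w = 0.95
R4 (z=56.0): full=0.95, warm=0.39; AND[min(a, b)] → w = 0.39
Weighted average = (0.61·28.0 + 0.39·9.0 + 0.95·53.0 + 0.39·56.0) / (0.61 + 0.39 + 0.95 + 0.39)
  = 92.7800 / 2.3400 = 39.65

39.65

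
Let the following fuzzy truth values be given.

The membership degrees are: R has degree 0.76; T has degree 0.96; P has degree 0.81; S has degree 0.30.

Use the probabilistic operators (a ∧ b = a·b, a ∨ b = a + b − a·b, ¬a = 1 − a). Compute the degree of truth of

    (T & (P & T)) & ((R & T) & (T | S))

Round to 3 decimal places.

P & T = a·b on (0.8100, 0.9600) = 0.7776
T & (P & T) = a·b on (0.9600, 0.7776) = 0.7465
R & T = a·b on (0.7600, 0.9600) = 0.7296
T | S = a + b − a·b on (0.9600, 0.3000) = 0.9720
(R & T) & (T | S) = a·b on (0.7296, 0.9720) = 0.7092
(T & (P & T)) & ((R & T) & (T | S)) = a·b on (0.7465, 0.7092) = 0.5294

0.529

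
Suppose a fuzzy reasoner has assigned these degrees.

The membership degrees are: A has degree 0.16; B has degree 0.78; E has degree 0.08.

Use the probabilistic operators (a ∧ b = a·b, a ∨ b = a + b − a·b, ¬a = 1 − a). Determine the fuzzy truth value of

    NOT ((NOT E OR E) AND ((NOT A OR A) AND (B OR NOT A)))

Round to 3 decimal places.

NOT E = 1 − 0.0800 = 0.9200
NOT E OR E = a + b − a·b on (0.9200, 0.0800) = 0.9264
NOT A = 1 − 0.1600 = 0.8400
NOT A OR A = a + b − a·b on (0.8400, 0.1600) = 0.8656
NOT A = 1 − 0.1600 = 0.8400
B OR NOT A = a + b − a·b on (0.7800, 0.8400) = 0.9648
(NOT A OR A) AND (B OR NOT A) = a·b on (0.8656, 0.9648) = 0.8351
(NOT E OR E) AND ((NOT A OR A) AND (B OR NOT A)) = a·b on (0.9264, 0.8351) = 0.7737
NOT ((NOT E OR E) AND ((NOT A OR A) AND (B OR NOT A))) = 1 − 0.7737 = 0.2263

0.226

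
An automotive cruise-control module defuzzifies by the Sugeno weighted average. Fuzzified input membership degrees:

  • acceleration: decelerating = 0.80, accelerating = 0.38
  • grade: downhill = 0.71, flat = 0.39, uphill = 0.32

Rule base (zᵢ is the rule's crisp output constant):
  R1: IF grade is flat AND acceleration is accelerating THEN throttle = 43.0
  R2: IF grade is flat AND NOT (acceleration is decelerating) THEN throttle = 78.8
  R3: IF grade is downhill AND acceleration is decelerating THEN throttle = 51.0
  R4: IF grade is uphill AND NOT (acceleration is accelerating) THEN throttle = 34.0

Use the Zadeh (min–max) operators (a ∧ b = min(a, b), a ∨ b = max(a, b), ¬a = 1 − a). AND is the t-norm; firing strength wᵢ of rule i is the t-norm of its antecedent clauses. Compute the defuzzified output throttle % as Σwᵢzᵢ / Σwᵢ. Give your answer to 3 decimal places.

R1 (z=43.0): flat=0.39, accelerating=0.38; AND[min(a, b)] → w = 0.38
R2 (z=78.8): flat=0.39, ¬decelerating=1−0.80=0.20; AND[min(a, b)] → w = 0.20
R3 (z=51.0): downhill=0.71, decelerating=0.80; AND[min(a, b)] → w = 0.71
R4 (z=34.0): uphill=0.32, ¬accelerating=1−0.38=0.62; AND[min(a, b)] → w = 0.32
Weighted average = (0.38·43.0 + 0.20·78.8 + 0.71·51.0 + 0.32·34.0) / (0.38 + 0.20 + 0.71 + 0.32)
  = 79.1900 / 1.6100 = 49.186

49.186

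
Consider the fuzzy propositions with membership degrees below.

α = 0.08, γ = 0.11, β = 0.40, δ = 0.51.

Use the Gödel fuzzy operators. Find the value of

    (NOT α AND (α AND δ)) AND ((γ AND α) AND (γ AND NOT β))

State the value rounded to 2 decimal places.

NOT α = 1 − 0.08 = 0.92
α AND δ = min(a, b) on (0.08, 0.51) = 0.08
NOT α AND (α AND δ) = min(a, b) on (0.92, 0.08) = 0.08
γ AND α = min(a, b) on (0.11, 0.08) = 0.08
NOT β = 1 − 0.40 = 0.60
γ AND NOT β = min(a, b) on (0.11, 0.60) = 0.11
(γ AND α) AND (γ AND NOT β) = min(a, b) on (0.08, 0.11) = 0.08
(NOT α AND (α AND δ)) AND ((γ AND α) AND (γ AND NOT β)) = min(a, b) on (0.08, 0.08) = 0.08

0.08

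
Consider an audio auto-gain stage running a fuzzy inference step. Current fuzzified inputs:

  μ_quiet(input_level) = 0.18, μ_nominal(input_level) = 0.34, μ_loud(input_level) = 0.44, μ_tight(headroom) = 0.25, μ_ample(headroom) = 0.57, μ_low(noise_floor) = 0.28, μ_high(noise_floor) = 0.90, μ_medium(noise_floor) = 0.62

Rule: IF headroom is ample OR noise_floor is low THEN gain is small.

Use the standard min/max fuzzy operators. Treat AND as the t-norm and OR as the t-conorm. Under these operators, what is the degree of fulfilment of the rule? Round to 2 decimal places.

firing strength: ample=0.57, low=0.28; OR[max(a, b)] → w = 0.57

0.57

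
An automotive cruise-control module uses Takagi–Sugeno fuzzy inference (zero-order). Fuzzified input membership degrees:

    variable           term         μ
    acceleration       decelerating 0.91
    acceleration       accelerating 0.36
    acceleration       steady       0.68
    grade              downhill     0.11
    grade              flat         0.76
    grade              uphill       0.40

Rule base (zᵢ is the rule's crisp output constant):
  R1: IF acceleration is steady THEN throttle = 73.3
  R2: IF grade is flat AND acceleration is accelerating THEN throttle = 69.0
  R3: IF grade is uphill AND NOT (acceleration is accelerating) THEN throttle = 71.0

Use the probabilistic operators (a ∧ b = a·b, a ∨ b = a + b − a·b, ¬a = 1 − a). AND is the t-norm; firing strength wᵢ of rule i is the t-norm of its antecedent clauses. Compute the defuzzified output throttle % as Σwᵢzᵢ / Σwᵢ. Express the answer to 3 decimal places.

R1 (z=73.3): steady=0.68 → w = 0.6800
R2 (z=69.0): flat=0.76, accelerating=0.36; AND[a·b] → w = 0.2736
R3 (z=71.0): uphill=0.40, ¬accelerating=1−0.36=0.64; AND[a·b] → w = 0.2560
Weighted average = (0.6800·73.3 + 0.2736·69.0 + 0.2560·71.0) / (0.6800 + 0.2736 + 0.2560)
  = 86.8984 / 1.2096 = 71.841

71.841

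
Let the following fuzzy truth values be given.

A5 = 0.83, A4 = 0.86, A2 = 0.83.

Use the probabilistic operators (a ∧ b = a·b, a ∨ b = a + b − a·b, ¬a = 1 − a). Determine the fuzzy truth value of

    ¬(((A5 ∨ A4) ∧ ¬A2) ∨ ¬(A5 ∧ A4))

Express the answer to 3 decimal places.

0.595

A5 ∨ A4 = a + b − a·b on (0.8300, 0.8600) = 0.9762
¬A2 = 1 − 0.8300 = 0.1700
(A5 ∨ A4) ∧ ¬A2 = a·b on (0.9762, 0.1700) = 0.1660
A5 ∧ A4 = a·b on (0.8300, 0.8600) = 0.7138
¬(A5 ∧ A4) = 1 − 0.7138 = 0.2862
((A5 ∨ A4) ∧ ¬A2) ∨ ¬(A5 ∧ A4) = a + b − a·b on (0.1660, 0.2862) = 0.4047
¬(((A5 ∨ A4) ∧ ¬A2) ∨ ¬(A5 ∧ A4)) = 1 − 0.4047 = 0.5953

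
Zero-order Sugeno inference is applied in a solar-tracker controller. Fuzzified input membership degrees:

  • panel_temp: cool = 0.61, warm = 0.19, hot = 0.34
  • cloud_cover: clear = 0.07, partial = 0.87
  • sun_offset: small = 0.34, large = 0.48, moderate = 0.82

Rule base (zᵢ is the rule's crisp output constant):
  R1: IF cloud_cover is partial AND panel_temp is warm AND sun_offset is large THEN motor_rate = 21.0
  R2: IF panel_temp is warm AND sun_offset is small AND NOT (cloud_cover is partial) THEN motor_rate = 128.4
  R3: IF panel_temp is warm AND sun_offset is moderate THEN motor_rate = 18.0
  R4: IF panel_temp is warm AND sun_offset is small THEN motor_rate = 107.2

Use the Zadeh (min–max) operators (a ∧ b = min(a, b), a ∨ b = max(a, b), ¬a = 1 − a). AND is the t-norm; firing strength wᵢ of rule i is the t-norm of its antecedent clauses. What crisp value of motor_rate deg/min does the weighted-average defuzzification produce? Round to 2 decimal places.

R1 (z=21.0): partial=0.87, warm=0.19, large=0.48; AND[min(a, b)] → w = 0.19
R2 (z=128.4): warm=0.19, small=0.34, ¬partial=1−0.87=0.13; AND[min(a, b)] → w = 0.13
R3 (z=18.0): warm=0.19, moderate=0.82; AND[min(a, b)] → w = 0.19
R4 (z=107.2): warm=0.19, small=0.34; AND[min(a, b)] → w = 0.19
Weighted average = (0.19·21.0 + 0.13·128.4 + 0.19·18.0 + 0.19·107.2) / (0.19 + 0.13 + 0.19 + 0.19)
  = 44.4700 / 0.7000 = 63.53

63.53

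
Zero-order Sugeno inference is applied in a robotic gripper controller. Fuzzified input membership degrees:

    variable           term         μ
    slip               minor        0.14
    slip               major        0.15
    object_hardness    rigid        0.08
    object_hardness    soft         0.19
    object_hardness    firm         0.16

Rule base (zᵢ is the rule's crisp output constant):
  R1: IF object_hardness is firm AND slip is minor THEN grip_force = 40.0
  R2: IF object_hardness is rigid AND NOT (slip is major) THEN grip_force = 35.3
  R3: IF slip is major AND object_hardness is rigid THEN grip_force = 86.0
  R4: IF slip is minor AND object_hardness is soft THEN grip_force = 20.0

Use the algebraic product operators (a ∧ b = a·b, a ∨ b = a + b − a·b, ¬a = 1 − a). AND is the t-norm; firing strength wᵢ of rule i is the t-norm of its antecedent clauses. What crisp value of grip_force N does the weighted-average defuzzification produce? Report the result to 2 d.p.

R1 (z=40.0): firm=0.16, minor=0.14; AND[a·b] → w = 0.0224
R2 (z=35.3): rigid=0.08, ¬major=1−0.15=0.85; AND[a·b] → w = 0.0680
R3 (z=86.0): major=0.15, rigid=0.08; AND[a·b] → w = 0.0120
R4 (z=20.0): minor=0.14, soft=0.19; AND[a·b] → w = 0.0266
Weighted average = (0.0224·40.0 + 0.0680·35.3 + 0.0120·86.0 + 0.0266·20.0) / (0.0224 + 0.0680 + 0.0120 + 0.0266)
  = 4.8604 / 0.1290 = 37.68

37.68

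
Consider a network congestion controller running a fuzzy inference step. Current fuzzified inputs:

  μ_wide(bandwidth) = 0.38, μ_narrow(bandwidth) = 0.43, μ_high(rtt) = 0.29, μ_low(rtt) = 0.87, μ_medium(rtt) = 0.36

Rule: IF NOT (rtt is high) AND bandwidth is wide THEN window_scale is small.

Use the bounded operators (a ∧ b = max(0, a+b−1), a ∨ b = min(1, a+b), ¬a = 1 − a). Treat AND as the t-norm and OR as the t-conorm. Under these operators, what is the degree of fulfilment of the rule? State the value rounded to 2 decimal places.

firing strength: ¬high=1−0.29=0.71, wide=0.38; AND[max(0, a+b−1)] → w = 0.09

0.09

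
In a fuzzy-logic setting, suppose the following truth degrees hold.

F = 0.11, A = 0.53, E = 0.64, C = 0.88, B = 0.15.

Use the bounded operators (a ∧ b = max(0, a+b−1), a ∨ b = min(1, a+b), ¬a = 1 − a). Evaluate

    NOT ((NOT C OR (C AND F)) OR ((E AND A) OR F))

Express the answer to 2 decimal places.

0.60

NOT C = 1 − 0.88 = 0.12
C AND F = max(0, a+b−1) on (0.88, 0.11) = 0.00
NOT C OR (C AND F) = min(1, a+b) on (0.12, 0.00) = 0.12
E AND A = max(0, a+b−1) on (0.64, 0.53) = 0.17
(E AND A) OR F = min(1, a+b) on (0.17, 0.11) = 0.28
(NOT C OR (C AND F)) OR ((E AND A) OR F) = min(1, a+b) on (0.12, 0.28) = 0.40
NOT ((NOT C OR (C AND F)) OR ((E AND A) OR F)) = 1 − 0.40 = 0.60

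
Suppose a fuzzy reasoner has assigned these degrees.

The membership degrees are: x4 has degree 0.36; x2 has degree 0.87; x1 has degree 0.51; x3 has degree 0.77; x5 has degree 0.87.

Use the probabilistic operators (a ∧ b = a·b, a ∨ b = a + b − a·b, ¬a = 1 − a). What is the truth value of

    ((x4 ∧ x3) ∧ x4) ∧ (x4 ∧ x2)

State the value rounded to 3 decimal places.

x4 ∧ x3 = a·b on (0.3600, 0.7700) = 0.2772
(x4 ∧ x3) ∧ x4 = a·b on (0.2772, 0.3600) = 0.0998
x4 ∧ x2 = a·b on (0.3600, 0.8700) = 0.3132
((x4 ∧ x3) ∧ x4) ∧ (x4 ∧ x2) = a·b on (0.0998, 0.3132) = 0.0313

0.031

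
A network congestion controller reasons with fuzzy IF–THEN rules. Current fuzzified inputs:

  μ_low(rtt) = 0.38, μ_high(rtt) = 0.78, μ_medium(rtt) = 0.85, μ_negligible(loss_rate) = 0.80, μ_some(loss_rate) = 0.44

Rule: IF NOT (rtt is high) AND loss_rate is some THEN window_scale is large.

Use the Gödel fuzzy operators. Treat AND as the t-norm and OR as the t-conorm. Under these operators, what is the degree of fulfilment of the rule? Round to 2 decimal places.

firing strength: ¬high=1−0.78=0.22, some=0.44; AND[min(a, b)] → w = 0.22

0.22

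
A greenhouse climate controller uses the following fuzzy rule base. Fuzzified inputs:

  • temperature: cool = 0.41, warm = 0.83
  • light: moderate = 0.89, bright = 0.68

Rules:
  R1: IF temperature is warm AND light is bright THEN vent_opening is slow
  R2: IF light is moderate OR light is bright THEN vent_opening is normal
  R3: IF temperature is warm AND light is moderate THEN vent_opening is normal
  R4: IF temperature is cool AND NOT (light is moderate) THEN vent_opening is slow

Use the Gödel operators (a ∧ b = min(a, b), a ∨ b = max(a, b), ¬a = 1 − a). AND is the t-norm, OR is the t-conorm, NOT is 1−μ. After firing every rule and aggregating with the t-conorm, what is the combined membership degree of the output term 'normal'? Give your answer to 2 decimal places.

R1: warm=0.83, bright=0.68; AND[min(a, b)] → w = 0.68
R2: moderate=0.89, bright=0.68; OR[max(a, b)] → w = 0.89
R3: warm=0.83, moderate=0.89; AND[min(a, b)] → w = 0.83
R4: cool=0.41, ¬moderate=1−0.89=0.11; AND[min(a, b)] → w = 0.11
Rules with consequent 'normal': {R2, R3} → strengths 0.89, 0.83
Aggregate via t-conorm [max(a, b)]: 0.89

0.89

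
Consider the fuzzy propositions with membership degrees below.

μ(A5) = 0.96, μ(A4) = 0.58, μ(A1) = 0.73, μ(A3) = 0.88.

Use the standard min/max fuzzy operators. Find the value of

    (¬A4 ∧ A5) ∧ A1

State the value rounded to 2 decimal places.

0.42

¬A4 = 1 − 0.58 = 0.42
¬A4 ∧ A5 = min(a, b) on (0.42, 0.96) = 0.42
(¬A4 ∧ A5) ∧ A1 = min(a, b) on (0.42, 0.73) = 0.42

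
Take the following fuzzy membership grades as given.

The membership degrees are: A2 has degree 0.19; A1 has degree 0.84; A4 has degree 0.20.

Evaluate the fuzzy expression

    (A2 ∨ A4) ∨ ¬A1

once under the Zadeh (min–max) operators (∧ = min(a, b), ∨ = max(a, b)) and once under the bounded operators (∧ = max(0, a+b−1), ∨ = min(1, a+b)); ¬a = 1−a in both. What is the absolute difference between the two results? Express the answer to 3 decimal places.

Under Zadeh (min–max):
  A2 ∨ A4 = max(a, b) on (0.19, 0.20) = 0.20
  ¬A1 = 1 − 0.84 = 0.16
  (A2 ∨ A4) ∨ ¬A1 = max(a, b) on (0.20, 0.16) = 0.20
  → value = 0.2000
Under bounded:
  A2 ∨ A4 = min(1, a+b) on (0.19, 0.20) = 0.39
  ¬A1 = 1 − 0.84 = 0.16
  (A2 ∨ A4) ∨ ¬A1 = min(1, a+b) on (0.39, 0.16) = 0.55
  → value = 0.5500
|0.2000 − 0.5500| = 0.350

0.350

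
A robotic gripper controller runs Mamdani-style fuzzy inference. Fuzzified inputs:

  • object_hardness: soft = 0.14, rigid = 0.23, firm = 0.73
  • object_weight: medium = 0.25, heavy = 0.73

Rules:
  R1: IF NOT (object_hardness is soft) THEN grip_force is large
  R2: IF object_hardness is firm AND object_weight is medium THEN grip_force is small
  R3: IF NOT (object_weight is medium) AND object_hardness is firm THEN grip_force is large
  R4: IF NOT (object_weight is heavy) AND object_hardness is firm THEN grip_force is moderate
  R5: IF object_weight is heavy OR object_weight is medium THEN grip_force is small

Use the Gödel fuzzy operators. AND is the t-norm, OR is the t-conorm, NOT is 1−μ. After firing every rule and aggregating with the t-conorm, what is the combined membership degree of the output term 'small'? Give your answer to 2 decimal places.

R1: ¬soft=1−0.14=0.86 → w = 0.86
R2: firm=0.73, medium=0.25; AND[min(a, b)] → w = 0.25
R3: ¬medium=1−0.25=0.75, firm=0.73; AND[min(a, b)] → w = 0.73
R4: ¬heavy=1−0.73=0.27, firm=0.73; AND[min(a, b)] → w = 0.27
R5: heavy=0.73, medium=0.25; OR[max(a, b)] → w = 0.73
Rules with consequent 'small': {R2, R5} → strengths 0.25, 0.73
Aggregate via t-conorm [max(a, b)]: 0.73

0.73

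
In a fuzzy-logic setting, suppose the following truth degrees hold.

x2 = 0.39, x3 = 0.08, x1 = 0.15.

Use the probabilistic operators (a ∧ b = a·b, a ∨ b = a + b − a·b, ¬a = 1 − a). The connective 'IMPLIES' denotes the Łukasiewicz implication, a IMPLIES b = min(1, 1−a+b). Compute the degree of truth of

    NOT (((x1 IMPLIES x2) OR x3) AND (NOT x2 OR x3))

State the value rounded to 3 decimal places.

x1 IMPLIES x2  [Łukasiewicz: min(1, 1−a+b)] with a=0.1500, b=0.3900 → 1.0000
(x1 IMPLIES x2) OR x3 = a + b − a·b on (1.0000, 0.0800) = 1.0000
NOT x2 = 1 − 0.3900 = 0.6100
NOT x2 OR x3 = a + b − a·b on (0.6100, 0.0800) = 0.6412
((x1 IMPLIES x2) OR x3) AND (NOT x2 OR x3) = a·b on (1.0000, 0.6412) = 0.6412
NOT (((x1 IMPLIES x2) OR x3) AND (NOT x2 OR x3)) = 1 − 0.6412 = 0.3588

0.359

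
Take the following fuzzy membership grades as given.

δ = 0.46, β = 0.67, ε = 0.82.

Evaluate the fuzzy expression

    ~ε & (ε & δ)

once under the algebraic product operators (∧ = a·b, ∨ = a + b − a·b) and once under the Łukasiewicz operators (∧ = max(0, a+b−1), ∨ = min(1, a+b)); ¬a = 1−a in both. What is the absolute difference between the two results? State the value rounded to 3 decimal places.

Under algebraic product:
  ~ε = 1 − 0.8200 = 0.1800
  ε & δ = a·b on (0.8200, 0.4600) = 0.3772
  ~ε & (ε & δ) = a·b on (0.1800, 0.3772) = 0.0679
  → value = 0.0679
Under Łukasiewicz:
  ~ε = 1 − 0.82 = 0.18
  ε & δ = max(0, a+b−1) on (0.82, 0.46) = 0.28
  ~ε & (ε & δ) = max(0, a+b−1) on (0.18, 0.28) = 0.00
  → value = 0.0000
|0.0679 − 0.0000| = 0.068

0.068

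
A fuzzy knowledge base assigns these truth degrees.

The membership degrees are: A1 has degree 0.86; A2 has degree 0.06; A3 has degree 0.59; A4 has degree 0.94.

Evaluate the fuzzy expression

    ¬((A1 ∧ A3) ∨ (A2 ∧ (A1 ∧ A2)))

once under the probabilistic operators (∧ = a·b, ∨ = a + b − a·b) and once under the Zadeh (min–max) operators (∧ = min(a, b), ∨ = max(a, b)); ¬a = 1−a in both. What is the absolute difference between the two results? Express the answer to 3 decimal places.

0.081

Under probabilistic:
  A1 ∧ A3 = a·b on (0.8600, 0.5900) = 0.5074
  A1 ∧ A2 = a·b on (0.8600, 0.0600) = 0.0516
  A2 ∧ (A1 ∧ A2) = a·b on (0.0600, 0.0516) = 0.0031
  (A1 ∧ A3) ∨ (A2 ∧ (A1 ∧ A2)) = a + b − a·b on (0.5074, 0.0031) = 0.5089
  ¬((A1 ∧ A3) ∨ (A2 ∧ (A1 ∧ A2))) = 1 − 0.5089 = 0.4911
  → value = 0.4911
Under Zadeh (min–max):
  A1 ∧ A3 = min(a, b) on (0.86, 0.59) = 0.59
  A1 ∧ A2 = min(a, b) on (0.86, 0.06) = 0.06
  A2 ∧ (A1 ∧ A2) = min(a, b) on (0.06, 0.06) = 0.06
  (A1 ∧ A3) ∨ (A2 ∧ (A1 ∧ A2)) = max(a, b) on (0.59, 0.06) = 0.59
  ¬((A1 ∧ A3) ∨ (A2 ∧ (A1 ∧ A2))) = 1 − 0.59 = 0.41
  → value = 0.4100
|0.4911 − 0.4100| = 0.081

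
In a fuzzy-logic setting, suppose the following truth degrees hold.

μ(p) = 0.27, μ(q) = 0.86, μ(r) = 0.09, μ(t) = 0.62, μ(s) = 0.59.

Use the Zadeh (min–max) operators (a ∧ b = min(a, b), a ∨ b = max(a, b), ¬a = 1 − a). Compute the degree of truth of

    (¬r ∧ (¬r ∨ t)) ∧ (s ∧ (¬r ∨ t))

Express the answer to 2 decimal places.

¬r = 1 − 0.09 = 0.91
¬r = 1 − 0.09 = 0.91
¬r ∨ t = max(a, b) on (0.91, 0.62) = 0.91
¬r ∧ (¬r ∨ t) = min(a, b) on (0.91, 0.91) = 0.91
¬r = 1 − 0.09 = 0.91
¬r ∨ t = max(a, b) on (0.91, 0.62) = 0.91
s ∧ (¬r ∨ t) = min(a, b) on (0.59, 0.91) = 0.59
(¬r ∧ (¬r ∨ t)) ∧ (s ∧ (¬r ∨ t)) = min(a, b) on (0.91, 0.59) = 0.59

0.59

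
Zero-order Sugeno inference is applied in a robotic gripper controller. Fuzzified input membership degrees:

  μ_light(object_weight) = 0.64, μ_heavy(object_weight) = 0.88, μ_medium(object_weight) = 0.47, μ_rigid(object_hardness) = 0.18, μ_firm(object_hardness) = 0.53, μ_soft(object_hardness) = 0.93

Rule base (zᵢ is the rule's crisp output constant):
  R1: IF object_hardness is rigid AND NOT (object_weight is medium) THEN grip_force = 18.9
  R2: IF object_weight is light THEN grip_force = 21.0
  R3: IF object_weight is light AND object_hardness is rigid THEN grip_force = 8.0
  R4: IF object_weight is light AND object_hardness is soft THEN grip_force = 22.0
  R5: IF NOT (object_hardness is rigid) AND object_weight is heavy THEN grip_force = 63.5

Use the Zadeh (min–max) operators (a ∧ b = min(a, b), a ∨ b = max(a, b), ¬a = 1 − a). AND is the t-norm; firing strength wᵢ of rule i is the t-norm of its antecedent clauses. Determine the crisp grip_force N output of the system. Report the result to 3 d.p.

34.322

R1 (z=18.9): rigid=0.18, ¬medium=1−0.47=0.53; AND[min(a, b)] → w = 0.18
R2 (z=21.0): light=0.64 → w = 0.64
R3 (z=8.0): light=0.64, rigid=0.18; AND[min(a, b)] → w = 0.18
R4 (z=22.0): light=0.64, soft=0.93; AND[min(a, b)] → w = 0.64
R5 (z=63.5): ¬rigid=1−0.18=0.82, heavy=0.88; AND[min(a, b)] → w = 0.82
Weighted average = (0.18·18.9 + 0.64·21.0 + 0.18·8.0 + 0.64·22.0 + 0.82·63.5) / (0.18 + 0.64 + 0.18 + 0.64 + 0.82)
  = 84.4320 / 2.4600 = 34.322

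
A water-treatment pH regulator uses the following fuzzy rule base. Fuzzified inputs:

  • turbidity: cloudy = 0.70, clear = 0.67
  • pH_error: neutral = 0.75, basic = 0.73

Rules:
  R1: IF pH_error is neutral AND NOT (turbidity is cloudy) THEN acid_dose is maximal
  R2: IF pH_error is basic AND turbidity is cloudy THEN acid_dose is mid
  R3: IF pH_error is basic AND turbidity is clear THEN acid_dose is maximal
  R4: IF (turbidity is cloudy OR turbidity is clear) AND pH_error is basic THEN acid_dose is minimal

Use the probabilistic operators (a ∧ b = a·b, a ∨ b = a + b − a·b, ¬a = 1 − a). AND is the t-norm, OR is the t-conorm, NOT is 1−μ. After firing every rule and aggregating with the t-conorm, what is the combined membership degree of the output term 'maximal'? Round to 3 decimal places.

R1: neutral=0.75, ¬cloudy=1−0.70=0.30; AND[a·b] → w = 0.2250
R2: basic=0.73, cloudy=0.70; AND[a·b] → w = 0.5110
R3: basic=0.73, clear=0.67; AND[a·b] → w = 0.4891
R4: (cloudy=0.70 OR clear=0.67) = 0.9010; AND[a·b] with basic=0.73 → w = 0.6577
Rules with consequent 'maximal': {R1, R3} → strengths 0.2250, 0.4891
Aggregate via t-conorm [a + b − a·b]: 0.6041

0.604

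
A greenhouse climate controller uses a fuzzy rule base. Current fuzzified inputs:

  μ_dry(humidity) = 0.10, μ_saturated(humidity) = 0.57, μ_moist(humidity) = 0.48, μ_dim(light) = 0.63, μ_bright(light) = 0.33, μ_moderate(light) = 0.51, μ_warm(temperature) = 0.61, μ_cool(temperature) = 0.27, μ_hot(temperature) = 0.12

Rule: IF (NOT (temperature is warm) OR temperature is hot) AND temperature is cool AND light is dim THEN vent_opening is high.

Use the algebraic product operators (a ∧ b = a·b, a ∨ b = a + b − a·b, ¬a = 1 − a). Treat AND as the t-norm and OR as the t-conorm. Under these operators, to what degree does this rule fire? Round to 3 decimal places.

firing strength: (¬warm=1−0.61=0.39 OR hot=0.12) = 0.4632; AND[a·b] with cool=0.27, dim=0.63 → w = 0.0788

0.079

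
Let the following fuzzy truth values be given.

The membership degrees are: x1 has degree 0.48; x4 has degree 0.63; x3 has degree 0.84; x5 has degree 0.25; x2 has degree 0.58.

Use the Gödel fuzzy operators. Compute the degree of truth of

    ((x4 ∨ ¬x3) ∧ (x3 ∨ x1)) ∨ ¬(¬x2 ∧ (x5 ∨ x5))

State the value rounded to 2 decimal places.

0.75

¬x3 = 1 − 0.84 = 0.16
x4 ∨ ¬x3 = max(a, b) on (0.63, 0.16) = 0.63
x3 ∨ x1 = max(a, b) on (0.84, 0.48) = 0.84
(x4 ∨ ¬x3) ∧ (x3 ∨ x1) = min(a, b) on (0.63, 0.84) = 0.63
¬x2 = 1 − 0.58 = 0.42
x5 ∨ x5 = max(a, b) on (0.25, 0.25) = 0.25
¬x2 ∧ (x5 ∨ x5) = min(a, b) on (0.42, 0.25) = 0.25
¬(¬x2 ∧ (x5 ∨ x5)) = 1 − 0.25 = 0.75
((x4 ∨ ¬x3) ∧ (x3 ∨ x1)) ∨ ¬(¬x2 ∧ (x5 ∨ x5)) = max(a, b) on (0.63, 0.75) = 0.75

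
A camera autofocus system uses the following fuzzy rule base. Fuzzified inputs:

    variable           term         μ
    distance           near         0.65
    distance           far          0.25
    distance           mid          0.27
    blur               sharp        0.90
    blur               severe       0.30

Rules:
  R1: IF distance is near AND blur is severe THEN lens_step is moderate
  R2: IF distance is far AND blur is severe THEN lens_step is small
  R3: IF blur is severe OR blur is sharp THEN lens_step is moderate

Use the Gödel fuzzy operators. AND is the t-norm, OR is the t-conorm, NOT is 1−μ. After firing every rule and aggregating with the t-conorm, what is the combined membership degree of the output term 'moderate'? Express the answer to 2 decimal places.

0.90

R1: near=0.65, severe=0.30; AND[min(a, b)] → w = 0.30
R2: far=0.25, severe=0.30; AND[min(a, b)] → w = 0.25
R3: severe=0.30, sharp=0.90; OR[max(a, b)] → w = 0.90
Rules with consequent 'moderate': {R1, R3} → strengths 0.30, 0.90
Aggregate via t-conorm [max(a, b)]: 0.90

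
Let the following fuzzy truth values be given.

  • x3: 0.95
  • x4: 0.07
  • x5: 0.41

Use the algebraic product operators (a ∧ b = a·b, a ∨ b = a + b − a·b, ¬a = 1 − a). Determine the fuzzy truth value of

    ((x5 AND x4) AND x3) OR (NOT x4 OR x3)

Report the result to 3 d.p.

x5 AND x4 = a·b on (0.4100, 0.0700) = 0.0287
(x5 AND x4) AND x3 = a·b on (0.0287, 0.9500) = 0.0273
NOT x4 = 1 − 0.0700 = 0.9300
NOT x4 OR x3 = a + b − a·b on (0.9300, 0.9500) = 0.9965
((x5 AND x4) AND x3) OR (NOT x4 OR x3) = a + b − a·b on (0.0273, 0.9965) = 0.9966

0.997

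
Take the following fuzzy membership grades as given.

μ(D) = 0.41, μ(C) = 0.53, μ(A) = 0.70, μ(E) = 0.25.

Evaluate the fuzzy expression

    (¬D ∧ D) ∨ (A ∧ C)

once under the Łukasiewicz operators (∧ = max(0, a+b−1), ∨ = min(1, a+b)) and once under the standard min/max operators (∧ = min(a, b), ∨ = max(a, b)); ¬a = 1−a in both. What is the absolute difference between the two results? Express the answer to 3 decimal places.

0.300

Under Łukasiewicz:
  ¬D = 1 − 0.41 = 0.59
  ¬D ∧ D = max(0, a+b−1) on (0.59, 0.41) = 0.00
  A ∧ C = max(0, a+b−1) on (0.70, 0.53) = 0.23
  (¬D ∧ D) ∨ (A ∧ C) = min(1, a+b) on (0.00, 0.23) = 0.23
  → value = 0.2300
Under standard min/max:
  ¬D = 1 − 0.41 = 0.59
  ¬D ∧ D = min(a, b) on (0.59, 0.41) = 0.41
  A ∧ C = min(a, b) on (0.70, 0.53) = 0.53
  (¬D ∧ D) ∨ (A ∧ C) = max(a, b) on (0.41, 0.53) = 0.53
  → value = 0.5300
|0.2300 − 0.5300| = 0.300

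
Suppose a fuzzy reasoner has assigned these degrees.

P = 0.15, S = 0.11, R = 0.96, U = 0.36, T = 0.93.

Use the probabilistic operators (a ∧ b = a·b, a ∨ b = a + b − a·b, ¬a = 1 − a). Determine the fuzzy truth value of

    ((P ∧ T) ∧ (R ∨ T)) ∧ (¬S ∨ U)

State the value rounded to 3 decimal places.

P ∧ T = a·b on (0.1500, 0.9300) = 0.1395
R ∨ T = a + b − a·b on (0.9600, 0.9300) = 0.9972
(P ∧ T) ∧ (R ∨ T) = a·b on (0.1395, 0.9972) = 0.1391
¬S = 1 − 0.1100 = 0.8900
¬S ∨ U = a + b − a·b on (0.8900, 0.3600) = 0.9296
((P ∧ T) ∧ (R ∨ T)) ∧ (¬S ∨ U) = a·b on (0.1391, 0.9296) = 0.1293

0.129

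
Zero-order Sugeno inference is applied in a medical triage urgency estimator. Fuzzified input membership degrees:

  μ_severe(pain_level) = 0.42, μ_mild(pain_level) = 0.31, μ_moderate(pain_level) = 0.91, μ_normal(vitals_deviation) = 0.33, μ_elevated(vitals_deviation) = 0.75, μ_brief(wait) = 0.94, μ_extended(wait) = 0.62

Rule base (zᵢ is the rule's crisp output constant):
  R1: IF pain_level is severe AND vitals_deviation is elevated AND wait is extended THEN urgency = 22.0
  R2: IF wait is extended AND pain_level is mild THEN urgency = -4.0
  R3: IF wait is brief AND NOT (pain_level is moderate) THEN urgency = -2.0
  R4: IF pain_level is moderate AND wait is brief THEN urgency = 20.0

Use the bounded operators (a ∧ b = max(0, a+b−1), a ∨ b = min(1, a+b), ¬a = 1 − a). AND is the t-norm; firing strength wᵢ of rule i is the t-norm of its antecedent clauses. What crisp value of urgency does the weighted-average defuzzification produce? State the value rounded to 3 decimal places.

19.250

R1 (z=22.0): severe=0.42, elevated=0.75, extended=0.62; AND[max(0, a+b−1)] → w = 0.00
R2 (z=-4.0): extended=0.62, mild=0.31; AND[max(0, a+b−1)] → w = 0.00
R3 (z=-2.0): brief=0.94, ¬moderate=1−0.91=0.09; AND[max(0, a+b−1)] → w = 0.03
R4 (z=20.0): moderate=0.91, brief=0.94; AND[max(0, a+b−1)] → w = 0.85
Weighted average = (0.00·22.0 + 0.00·-4.0 + 0.03·-2.0 + 0.85·20.0) / (0.00 + 0.00 + 0.03 + 0.85)
  = 16.9400 / 0.8800 = 19.250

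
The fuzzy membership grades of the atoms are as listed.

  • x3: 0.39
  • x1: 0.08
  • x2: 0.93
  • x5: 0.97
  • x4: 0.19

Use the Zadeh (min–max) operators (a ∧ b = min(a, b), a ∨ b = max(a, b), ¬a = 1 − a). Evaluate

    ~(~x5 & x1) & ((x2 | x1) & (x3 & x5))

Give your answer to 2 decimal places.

~x5 = 1 − 0.97 = 0.03
~x5 & x1 = min(a, b) on (0.03, 0.08) = 0.03
~(~x5 & x1) = 1 − 0.03 = 0.97
x2 | x1 = max(a, b) on (0.93, 0.08) = 0.93
x3 & x5 = min(a, b) on (0.39, 0.97) = 0.39
(x2 | x1) & (x3 & x5) = min(a, b) on (0.93, 0.39) = 0.39
~(~x5 & x1) & ((x2 | x1) & (x3 & x5)) = min(a, b) on (0.97, 0.39) = 0.39

0.39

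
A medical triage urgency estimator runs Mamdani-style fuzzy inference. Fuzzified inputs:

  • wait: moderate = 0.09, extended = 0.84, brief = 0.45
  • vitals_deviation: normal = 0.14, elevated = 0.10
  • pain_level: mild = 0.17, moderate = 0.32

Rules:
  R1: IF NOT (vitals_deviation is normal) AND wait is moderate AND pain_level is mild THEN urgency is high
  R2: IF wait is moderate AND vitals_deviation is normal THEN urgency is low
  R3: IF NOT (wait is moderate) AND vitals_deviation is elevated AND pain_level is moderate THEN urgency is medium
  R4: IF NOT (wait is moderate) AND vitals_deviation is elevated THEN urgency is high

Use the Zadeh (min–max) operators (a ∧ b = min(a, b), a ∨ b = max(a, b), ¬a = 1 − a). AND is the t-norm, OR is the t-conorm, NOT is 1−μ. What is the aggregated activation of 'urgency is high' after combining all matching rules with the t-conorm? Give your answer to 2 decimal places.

0.10

R1: ¬normal=1−0.14=0.86, moderate=0.09, mild=0.17; AND[min(a, b)] → w = 0.09
R2: moderate=0.09, normal=0.14; AND[min(a, b)] → w = 0.09
R3: ¬moderate=1−0.09=0.91, elevated=0.10, moderate=0.32; AND[min(a, b)] → w = 0.10
R4: ¬moderate=1−0.09=0.91, elevated=0.10; AND[min(a, b)] → w = 0.10
Rules with consequent 'high': {R1, R4} → strengths 0.09, 0.10
Aggregate via t-conorm [max(a, b)]: 0.10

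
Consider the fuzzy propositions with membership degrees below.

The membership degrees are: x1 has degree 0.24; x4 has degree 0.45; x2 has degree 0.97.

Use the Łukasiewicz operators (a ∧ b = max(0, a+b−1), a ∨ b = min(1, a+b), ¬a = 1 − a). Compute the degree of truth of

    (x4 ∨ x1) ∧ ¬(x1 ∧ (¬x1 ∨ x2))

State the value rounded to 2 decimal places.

x4 ∨ x1 = min(1, a+b) on (0.45, 0.24) = 0.69
¬x1 = 1 − 0.24 = 0.76
¬x1 ∨ x2 = min(1, a+b) on (0.76, 0.97) = 1.00
x1 ∧ (¬x1 ∨ x2) = max(0, a+b−1) on (0.24, 1.00) = 0.24
¬(x1 ∧ (¬x1 ∨ x2)) = 1 − 0.24 = 0.76
(x4 ∨ x1) ∧ ¬(x1 ∧ (¬x1 ∨ x2)) = max(0, a+b−1) on (0.69, 0.76) = 0.45

0.45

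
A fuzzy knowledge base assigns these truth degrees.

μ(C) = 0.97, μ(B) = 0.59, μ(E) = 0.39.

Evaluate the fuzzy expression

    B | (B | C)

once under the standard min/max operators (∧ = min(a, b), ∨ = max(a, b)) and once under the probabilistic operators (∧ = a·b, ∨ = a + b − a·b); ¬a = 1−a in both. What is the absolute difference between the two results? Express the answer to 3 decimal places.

0.025

Under standard min/max:
  B | C = max(a, b) on (0.59, 0.97) = 0.97
  B | (B | C) = max(a, b) on (0.59, 0.97) = 0.97
  → value = 0.9700
Under probabilistic:
  B | C = a + b − a·b on (0.5900, 0.9700) = 0.9877
  B | (B | C) = a + b − a·b on (0.5900, 0.9877) = 0.9950
  → value = 0.9950
|0.9700 − 0.9950| = 0.025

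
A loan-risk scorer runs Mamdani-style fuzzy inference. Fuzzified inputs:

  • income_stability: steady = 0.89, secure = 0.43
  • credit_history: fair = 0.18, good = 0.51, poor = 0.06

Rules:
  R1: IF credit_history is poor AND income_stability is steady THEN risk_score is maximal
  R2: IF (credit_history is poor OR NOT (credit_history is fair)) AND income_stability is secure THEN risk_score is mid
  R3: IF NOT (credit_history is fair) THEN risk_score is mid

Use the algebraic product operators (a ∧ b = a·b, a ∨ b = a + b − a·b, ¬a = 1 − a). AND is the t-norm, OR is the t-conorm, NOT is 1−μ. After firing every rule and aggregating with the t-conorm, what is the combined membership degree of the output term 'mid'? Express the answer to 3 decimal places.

R1: poor=0.06, steady=0.89; AND[a·b] → w = 0.0534
R2: (poor=0.06 OR ¬fair=1−0.18=0.82) = 0.8308; AND[a·b] with secure=0.43 → w = 0.3572
R3: ¬fair=1−0.18=0.82 → w = 0.8200
Rules with consequent 'mid': {R2, R3} → strengths 0.3572, 0.8200
Aggregate via t-conorm [a + b − a·b]: 0.8843

0.884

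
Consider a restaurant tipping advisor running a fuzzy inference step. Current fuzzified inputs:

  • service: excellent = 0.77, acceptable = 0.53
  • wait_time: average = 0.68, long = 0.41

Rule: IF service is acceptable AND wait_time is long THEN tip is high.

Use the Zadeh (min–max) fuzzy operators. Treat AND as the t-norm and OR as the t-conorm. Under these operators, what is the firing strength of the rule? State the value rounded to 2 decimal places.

firing strength: acceptable=0.53, long=0.41; AND[min(a, b)] → w = 0.41

0.41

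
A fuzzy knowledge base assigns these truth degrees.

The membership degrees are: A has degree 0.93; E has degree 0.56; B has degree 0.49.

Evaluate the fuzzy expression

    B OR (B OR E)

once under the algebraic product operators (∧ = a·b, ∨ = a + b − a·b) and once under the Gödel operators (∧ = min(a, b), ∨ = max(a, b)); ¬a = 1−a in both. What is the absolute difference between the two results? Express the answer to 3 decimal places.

Under algebraic product:
  B OR E = a + b − a·b on (0.4900, 0.5600) = 0.7756
  B OR (B OR E) = a + b − a·b on (0.4900, 0.7756) = 0.8856
  → value = 0.8856
Under Gödel:
  B OR E = max(a, b) on (0.49, 0.56) = 0.56
  B OR (B OR E) = max(a, b) on (0.49, 0.56) = 0.56
  → value = 0.5600
|0.8856 − 0.5600| = 0.326

0.326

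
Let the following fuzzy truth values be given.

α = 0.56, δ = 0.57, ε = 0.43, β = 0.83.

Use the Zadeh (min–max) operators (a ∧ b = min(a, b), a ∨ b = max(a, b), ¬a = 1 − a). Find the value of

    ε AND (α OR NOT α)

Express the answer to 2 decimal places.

0.43

NOT α = 1 − 0.56 = 0.44
α OR NOT α = max(a, b) on (0.56, 0.44) = 0.56
ε AND (α OR NOT α) = min(a, b) on (0.43, 0.56) = 0.43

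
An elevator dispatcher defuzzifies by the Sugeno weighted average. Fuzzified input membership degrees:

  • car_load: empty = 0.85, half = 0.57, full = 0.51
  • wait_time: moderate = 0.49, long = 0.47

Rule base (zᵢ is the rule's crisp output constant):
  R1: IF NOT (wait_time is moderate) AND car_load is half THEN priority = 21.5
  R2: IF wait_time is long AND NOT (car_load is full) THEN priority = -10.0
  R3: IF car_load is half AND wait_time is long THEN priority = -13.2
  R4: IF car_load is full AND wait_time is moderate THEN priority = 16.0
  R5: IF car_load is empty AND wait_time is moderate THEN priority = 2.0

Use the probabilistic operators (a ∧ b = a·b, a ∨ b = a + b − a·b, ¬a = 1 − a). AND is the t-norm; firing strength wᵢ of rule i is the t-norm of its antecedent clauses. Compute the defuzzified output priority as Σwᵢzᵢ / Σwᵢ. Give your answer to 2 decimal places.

R1 (z=21.5): ¬moderate=1−0.49=0.51, half=0.57; AND[a·b] → w = 0.2907
R2 (z=-10.0): long=0.47, ¬full=1−0.51=0.49; AND[a·b] → w = 0.2303
R3 (z=-13.2): half=0.57, long=0.47; AND[a·b] → w = 0.2679
R4 (z=16.0): full=0.51, moderate=0.49; AND[a·b] → w = 0.2499
R5 (z=2.0): empty=0.85, moderate=0.49; AND[a·b] → w = 0.4165
Weighted average = (0.2907·21.5 + 0.2303·-10.0 + 0.2679·-13.2 + 0.2499·16.0 + 0.4165·2.0) / (0.2907 + 0.2303 + 0.2679 + 0.2499 + 0.4165)
  = 5.2422 / 1.4553 = 3.60

3.60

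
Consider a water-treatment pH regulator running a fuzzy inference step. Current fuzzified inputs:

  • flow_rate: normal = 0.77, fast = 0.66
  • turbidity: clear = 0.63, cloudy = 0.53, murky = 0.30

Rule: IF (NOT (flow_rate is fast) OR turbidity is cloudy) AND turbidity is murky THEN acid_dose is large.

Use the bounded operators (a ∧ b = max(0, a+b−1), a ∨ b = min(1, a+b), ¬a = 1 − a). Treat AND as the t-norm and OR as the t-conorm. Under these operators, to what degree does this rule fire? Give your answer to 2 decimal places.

firing strength: (¬fast=1−0.66=0.34 OR cloudy=0.53) = 0.87; AND[max(0, a+b−1)] with murky=0.30 → w = 0.17

0.17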